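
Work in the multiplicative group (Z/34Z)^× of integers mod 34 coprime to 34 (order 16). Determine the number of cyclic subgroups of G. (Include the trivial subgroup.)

5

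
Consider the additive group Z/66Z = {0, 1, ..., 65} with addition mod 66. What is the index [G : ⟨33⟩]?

33

|⟨33⟩| = 2 and |G| = 66.
By Lagrange, [G : H] = |G|/|H| = 66/2 = 33.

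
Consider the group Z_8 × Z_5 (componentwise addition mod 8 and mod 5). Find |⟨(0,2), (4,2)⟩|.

10

|⟨(0,2)⟩| = 5 and |⟨(4,2)⟩| = 10, so |H| is a multiple of lcm(5, 10) = 10 and divides |G| = 40.
Closing under the operation: H = {(0,0), (0,1), (0,2), (0,3), (0,4), (4,0), (4,1), (4,2), (4,3), (4,4)}, so |H| = 10.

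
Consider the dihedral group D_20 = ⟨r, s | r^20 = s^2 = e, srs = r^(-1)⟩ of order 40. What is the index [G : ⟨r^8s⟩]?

|⟨r^8s⟩| = 2 and |G| = 40.
By Lagrange, [G : H] = |G|/|H| = 40/2 = 20.

20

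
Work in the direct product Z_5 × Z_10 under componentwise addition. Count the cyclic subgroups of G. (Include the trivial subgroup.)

A cyclic subgroup of order d is generated by each of its φ(d) elements of order d, so the cyclic subgroups of order d number (#elements of order d)/φ(d).
Cyclic subgroups by order — order 1: 1; order 2: 1; order 5: 6; order 10: 6.
Total: 14.

14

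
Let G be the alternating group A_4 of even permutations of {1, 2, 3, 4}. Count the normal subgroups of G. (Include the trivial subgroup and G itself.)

3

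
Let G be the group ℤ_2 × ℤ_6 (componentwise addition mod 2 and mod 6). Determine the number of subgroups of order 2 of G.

|G| = 12 and 2 | 12, so subgroups of order 2 are possible by Lagrange.
The subgroups of order 2 are: {(0,0), (0,3)}; {(0,0), (1,0)}; {(0,0), (1,3)}.
So G has 3 subgroups of order 2.

3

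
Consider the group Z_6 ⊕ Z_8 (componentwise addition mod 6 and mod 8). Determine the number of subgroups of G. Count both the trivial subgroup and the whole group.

22

|G| = 48, so by Lagrange every subgroup order divides 48. Divisors: 1, 2, 3, 4, 6, 8, 12, 16, 24, 48.
Subgroups by order — order 1: 1; order 2: 3; order 3: 1; order 4: 3; order 6: 3; order 8: 3; order 12: 3; order 16: 1; order 24: 3; order 48: 1.
Total: 1 + 3 + 1 + 3 + 3 + 3 + 3 + 1 + 3 + 1 = 22.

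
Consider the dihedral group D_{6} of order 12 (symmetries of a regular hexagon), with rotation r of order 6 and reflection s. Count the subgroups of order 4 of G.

3

|G| = 12 and 4 | 12, so subgroups of order 4 are possible by Lagrange.
The subgroups of order 4 are: {e, r^3, r^2s, r^5s}; {e, r^3, s, r^3s}; {e, r^3, rs, r^4s}.
So G has 3 subgroups of order 4.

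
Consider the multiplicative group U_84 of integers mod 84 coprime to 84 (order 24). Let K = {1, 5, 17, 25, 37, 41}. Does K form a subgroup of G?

Yes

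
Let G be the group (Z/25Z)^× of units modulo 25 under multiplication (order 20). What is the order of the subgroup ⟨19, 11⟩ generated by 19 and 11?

|⟨19⟩| = 10 and |⟨11⟩| = 5, so |H| is a multiple of lcm(10, 5) = 10 and divides |G| = 20.
Closing under the operation: H = {1, 4, 6, 9, 11, 14, 16, 19, 21, 24}, so |H| = 10.

10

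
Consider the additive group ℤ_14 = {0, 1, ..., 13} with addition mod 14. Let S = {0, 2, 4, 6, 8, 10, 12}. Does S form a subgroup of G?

|S| = 7 divides |G| = 14, consistent with Lagrange.
S contains the identity, every element's inverse is in S, and S is closed under +: it is a subgroup.
In fact S = ⟨2⟩.

Yes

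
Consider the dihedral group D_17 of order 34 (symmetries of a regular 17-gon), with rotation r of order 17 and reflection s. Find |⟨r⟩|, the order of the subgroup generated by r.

Computing powers of r: the smallest k with (r)^k = e is k = 17.

17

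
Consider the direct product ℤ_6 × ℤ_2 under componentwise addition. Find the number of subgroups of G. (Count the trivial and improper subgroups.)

10

|G| = 12, so by Lagrange every subgroup order divides 12. Divisors: 1, 2, 3, 4, 6, 12.
Subgroups by order — order 1: 1; order 2: 3; order 3: 1; order 4: 1; order 6: 3; order 12: 1.
Total: 1 + 3 + 1 + 1 + 3 + 1 = 10.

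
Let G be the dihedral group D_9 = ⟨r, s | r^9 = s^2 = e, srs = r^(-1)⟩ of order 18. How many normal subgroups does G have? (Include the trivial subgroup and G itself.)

4

G has 16 subgroups. Checking conjugation-invariance by order — order 1: 1/1 normal; order 2: 0/9 normal; order 3: 1/1 normal; order 6: 0/3 normal; order 9: 1/1 normal; order 18: 1/1 normal.
Total normal subgroups: 4.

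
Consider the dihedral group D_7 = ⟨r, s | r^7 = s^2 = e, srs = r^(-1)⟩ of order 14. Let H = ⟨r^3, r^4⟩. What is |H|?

7

|⟨r^3⟩| = 7 and |⟨r^4⟩| = 7, so |H| is a multiple of lcm(7, 7) = 7 and divides |G| = 14.
Closing under the operation: H = {e, r, r^2, r^3, r^4, r^5, r^6}, so |H| = 7.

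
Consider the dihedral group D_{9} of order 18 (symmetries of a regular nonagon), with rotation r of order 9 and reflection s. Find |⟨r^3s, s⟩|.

|⟨r^3s⟩| = 2 and |⟨s⟩| = 2, so |H| is a multiple of lcm(2, 2) = 2 and divides |G| = 18.
Closing under the operation: H = {e, r^3, r^6, s, r^3s, r^6s}, so |H| = 6.

6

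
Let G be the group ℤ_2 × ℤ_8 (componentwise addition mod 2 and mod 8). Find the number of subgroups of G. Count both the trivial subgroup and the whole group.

11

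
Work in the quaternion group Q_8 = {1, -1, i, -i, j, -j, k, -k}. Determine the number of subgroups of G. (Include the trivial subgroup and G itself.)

|G| = 8, so by Lagrange every subgroup order divides 8. Divisors: 1, 2, 4, 8.
Subgroups by order — order 1: 1; order 2: 1; order 4: 3; order 8: 1.
Total: 1 + 1 + 3 + 1 = 6.

6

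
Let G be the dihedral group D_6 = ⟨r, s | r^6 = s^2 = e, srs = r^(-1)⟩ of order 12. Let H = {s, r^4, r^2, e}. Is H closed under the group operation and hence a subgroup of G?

Closure fails: s · r^4 = r^2s ∉ H. So H is not a subgroup.

No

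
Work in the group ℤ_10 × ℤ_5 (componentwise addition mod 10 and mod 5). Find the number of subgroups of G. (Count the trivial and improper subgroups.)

|G| = 50, so by Lagrange every subgroup order divides 50. Divisors: 1, 2, 5, 10, 25, 50.
Subgroups by order — order 1: 1; order 2: 1; order 5: 6; order 10: 6; order 25: 1; order 50: 1.
Total: 1 + 1 + 6 + 6 + 1 + 1 = 16.

16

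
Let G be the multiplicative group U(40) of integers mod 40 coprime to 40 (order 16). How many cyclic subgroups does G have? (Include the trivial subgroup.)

Group the elements of G by the cyclic subgroup they generate; each cyclic subgroup of order d accounts for φ(d) elements.
Cyclic subgroups by order — order 1: 1; order 2: 7; order 4: 4.
Total: 12.

12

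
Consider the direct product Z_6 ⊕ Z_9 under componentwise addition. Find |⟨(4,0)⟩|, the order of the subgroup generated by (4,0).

The order of (4,0) in Z_6 × Z_9 is lcm(ord(4) in Z_6, ord(0) in Z_9).
ord(4) = 3 and ord(0) = 1, so |⟨(4,0)⟩| = lcm(3, 1) = 3.

3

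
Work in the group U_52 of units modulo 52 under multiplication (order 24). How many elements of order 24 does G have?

0

No element of G has order 24 (even though 24 | 24).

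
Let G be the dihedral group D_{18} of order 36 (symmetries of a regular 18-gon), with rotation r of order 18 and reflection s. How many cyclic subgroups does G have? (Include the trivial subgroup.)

24

Each element a generates a cyclic subgroup ⟨a⟩; distinct elements may generate the same one (a cyclic group of order d has φ(d) generators).
Cyclic subgroups by order — order 1: 1; order 2: 19; order 3: 1; order 6: 1; order 9: 1; order 18: 1.
Total: 24.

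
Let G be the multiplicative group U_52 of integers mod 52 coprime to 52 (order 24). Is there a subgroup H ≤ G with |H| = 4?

4 | 24. A subgroup of order 4 is {1, 5, 21, 25}.

Yes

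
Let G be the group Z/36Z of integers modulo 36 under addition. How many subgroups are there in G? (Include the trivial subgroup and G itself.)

9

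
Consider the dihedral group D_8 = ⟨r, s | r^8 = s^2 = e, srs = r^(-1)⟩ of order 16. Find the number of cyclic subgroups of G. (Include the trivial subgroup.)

12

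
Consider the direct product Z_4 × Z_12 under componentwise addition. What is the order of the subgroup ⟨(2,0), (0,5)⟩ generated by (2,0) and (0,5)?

24

|⟨(2,0)⟩| = 2 and |⟨(0,5)⟩| = 12, so |H| is a multiple of lcm(2, 12) = 12 and divides |G| = 48.
Closing under the operation: H = {(0,0), (0,1), (0,2), (0,3), (0,4), (0,5), (0,6), (0,7), (0,8), (0,9), (0,10), (0,11), (2,0), (2,1), (2,2), (2,3), (2,4), (2,5), (2,6), (2,7), (2,8), (2,9), (2,10), (2,11)}, so |H| = 24.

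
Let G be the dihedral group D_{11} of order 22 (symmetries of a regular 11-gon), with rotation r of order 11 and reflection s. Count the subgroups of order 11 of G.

1

|G| = 22 and 11 | 22, so subgroups of order 11 are possible by Lagrange.
The subgroups of order 11 are: {e, r, r^2, r^3, r^4, r^5, r^6, r^7, r^8, r^9, r^10}.
So G has 1 subgroup of order 11.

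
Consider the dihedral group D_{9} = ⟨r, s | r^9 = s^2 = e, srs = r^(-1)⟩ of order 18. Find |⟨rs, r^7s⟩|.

6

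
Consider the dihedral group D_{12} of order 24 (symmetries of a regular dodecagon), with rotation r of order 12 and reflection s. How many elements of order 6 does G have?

The elements of order 6 are: r^2, r^10.
That's 2.

2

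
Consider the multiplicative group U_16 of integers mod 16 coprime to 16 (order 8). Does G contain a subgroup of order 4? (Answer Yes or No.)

4 | 8. A subgroup of order 4 is {1, 3, 9, 11}.

Yes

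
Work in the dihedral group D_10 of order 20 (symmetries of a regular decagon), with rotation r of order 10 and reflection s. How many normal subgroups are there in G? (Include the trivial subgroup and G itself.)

G has 22 subgroups. Checking conjugation-invariance by order — order 1: 1/1 normal; order 2: 1/11 normal; order 4: 0/5 normal; order 5: 1/1 normal; order 10: 3/3 normal; order 20: 1/1 normal.
Total normal subgroups: 7.

7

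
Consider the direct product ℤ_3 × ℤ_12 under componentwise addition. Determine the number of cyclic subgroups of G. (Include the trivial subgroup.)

15

A cyclic subgroup of order d is generated by each of its φ(d) elements of order d, so the cyclic subgroups of order d number (#elements of order d)/φ(d).
Cyclic subgroups by order — order 1: 1; order 2: 1; order 3: 4; order 4: 1; order 6: 4; order 12: 4.
Total: 15.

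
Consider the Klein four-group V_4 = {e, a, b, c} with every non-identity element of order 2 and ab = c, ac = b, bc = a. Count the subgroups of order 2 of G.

3

|G| = 4 and 2 | 4, so subgroups of order 2 are possible by Lagrange.
The subgroups of order 2 are: {e, a}; {e, b}; {e, c}.
So G has 3 subgroups of order 2.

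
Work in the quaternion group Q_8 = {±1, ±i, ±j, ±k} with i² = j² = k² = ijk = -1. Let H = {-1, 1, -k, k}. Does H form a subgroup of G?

Yes

|H| = 4 divides |G| = 8, consistent with Lagrange.
H contains the identity, every element's inverse is in H, and H is closed under ·: it is a subgroup.
In fact H = ⟨-k⟩.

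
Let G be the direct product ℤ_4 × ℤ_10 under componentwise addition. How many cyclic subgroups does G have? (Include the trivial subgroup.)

12

A cyclic subgroup of order d is generated by each of its φ(d) elements of order d, so the cyclic subgroups of order d number (#elements of order d)/φ(d).
Cyclic subgroups by order — order 1: 1; order 2: 3; order 4: 2; order 5: 1; order 10: 3; order 20: 2.
Total: 12.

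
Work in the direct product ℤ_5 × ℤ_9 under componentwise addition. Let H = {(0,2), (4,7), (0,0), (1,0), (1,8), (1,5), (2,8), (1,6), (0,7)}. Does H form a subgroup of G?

(1,5) ∈ H but its inverse (4,4) ∉ H, so H is not a subgroup.

No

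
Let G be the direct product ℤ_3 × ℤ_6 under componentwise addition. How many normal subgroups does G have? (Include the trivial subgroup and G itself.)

12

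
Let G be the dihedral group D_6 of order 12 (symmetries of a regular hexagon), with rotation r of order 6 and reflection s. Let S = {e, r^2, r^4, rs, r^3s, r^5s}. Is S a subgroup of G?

|S| = 6 divides |G| = 12, consistent with Lagrange.
S contains the identity, every element's inverse is in S, and S is closed under ·: it is a subgroup.

Yes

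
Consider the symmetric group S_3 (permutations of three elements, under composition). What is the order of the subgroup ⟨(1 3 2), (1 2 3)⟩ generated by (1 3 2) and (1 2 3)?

3

|⟨(1 3 2)⟩| = 3 and |⟨(1 2 3)⟩| = 3, so |H| is a multiple of lcm(3, 3) = 3 and divides |G| = 6.
Closing under the operation: H = {e, (1 2 3), (1 3 2)}, so |H| = 3.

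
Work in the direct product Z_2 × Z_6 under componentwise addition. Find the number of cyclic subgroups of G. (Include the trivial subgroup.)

8

Group the elements of G by the cyclic subgroup they generate; each cyclic subgroup of order d accounts for φ(d) elements.
Cyclic subgroups by order — order 1: 1; order 2: 3; order 3: 1; order 6: 3.
Total: 8.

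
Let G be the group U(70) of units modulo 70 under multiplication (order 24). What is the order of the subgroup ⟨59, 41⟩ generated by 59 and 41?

|⟨59⟩| = 6 and |⟨41⟩| = 2, so |H| is a multiple of lcm(6, 2) = 6 and divides |G| = 24.
Closing under the operation: H = {1, 9, 11, 19, 29, 31, 39, 41, 51, 59, 61, 69}, so |H| = 12.

12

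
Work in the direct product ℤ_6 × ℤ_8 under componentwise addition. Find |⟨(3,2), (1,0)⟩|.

24

|⟨(3,2)⟩| = 4 and |⟨(1,0)⟩| = 6, so |H| is a multiple of lcm(4, 6) = 12 and divides |G| = 48.
Closing under the operation: H = {(0,0), (0,2), (0,4), (0,6), (1,0), (1,2), (1,4), (1,6), (2,0), (2,2), (2,4), (2,6), (3,0), (3,2), (3,4), (3,6), (4,0), (4,2), (4,4), (4,6), (5,0), (5,2), (5,4), (5,6)}, so |H| = 24.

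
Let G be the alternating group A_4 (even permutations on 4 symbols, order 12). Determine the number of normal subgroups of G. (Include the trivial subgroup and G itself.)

G has 10 subgroups. Checking conjugation-invariance by order — order 1: 1/1 normal; order 2: 0/3 normal; order 3: 0/4 normal; order 4: 1/1 normal; order 12: 1/1 normal.
Total normal subgroups: 3.

3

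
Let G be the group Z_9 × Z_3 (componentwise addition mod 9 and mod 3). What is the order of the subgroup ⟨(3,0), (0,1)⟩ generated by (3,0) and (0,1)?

|⟨(3,0)⟩| = 3 and |⟨(0,1)⟩| = 3, so |H| is a multiple of lcm(3, 3) = 3 and divides |G| = 27.
Closing under the operation: H = {(0,0), (0,1), (0,2), (3,0), (3,1), (3,2), (6,0), (6,1), (6,2)}, so |H| = 9.

9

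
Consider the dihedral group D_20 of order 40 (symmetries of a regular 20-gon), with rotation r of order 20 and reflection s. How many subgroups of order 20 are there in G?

3

|G| = 40 and 20 | 40, so subgroups of order 20 are possible by Lagrange.
The subgroups of order 20 are: {e, r, r^2, r^3, r^4, r^5, r^6, r^7, r^8, r^9, r^10, r^11, r^12, r^13, r^14, r^15, r^16, r^17, r^18, r^19}; {e, r^2, r^4, r^6, r^8, r^10, r^12, r^14, r^16, r^18, s, r^2s, r^4s, r^6s, r^8s, r^10s, r^12s, r^14s, r^16s, r^18s}; {e, r^2, r^4, r^6, r^8, r^10, r^12, r^14, r^16, r^18, rs, r^3s, r^5s, r^7s, r^9s, r^11s, r^13s, r^15s, r^17s, r^19s}.
So G has 3 subgroups of order 20.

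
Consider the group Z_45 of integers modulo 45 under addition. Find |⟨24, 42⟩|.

15

|⟨24⟩| = 15 and |⟨42⟩| = 15, so |H| is a multiple of lcm(15, 15) = 15 and divides |G| = 45.
Closing under the operation: H = {0, 3, 6, 9, 12, 15, 18, 21, 24, 27, 30, 33, 36, 39, 42}, so |H| = 15.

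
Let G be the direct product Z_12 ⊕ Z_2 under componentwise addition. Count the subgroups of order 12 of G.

3

|G| = 24 and 12 | 24, so subgroups of order 12 are possible by Lagrange.
The subgroups of order 12 are: {(0,0), (0,1), (2,0), (2,1), (4,0), (4,1), (6,0), (6,1), (8,0), (8,1), (10,0), (10,1)}; {(0,0), (1,0), (2,0), (3,0), (4,0), (5,0), (6,0), (7,0), (8,0), (9,0), (10,0), (11,0)}; {(0,0), (1,1), (2,0), (3,1), (4,0), (5,1), (6,0), (7,1), (8,0), (9,1), (10,0), (11,1)}.
So G has 3 subgroups of order 12.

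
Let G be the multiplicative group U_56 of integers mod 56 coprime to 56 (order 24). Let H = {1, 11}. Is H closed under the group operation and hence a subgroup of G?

11 ∈ H but its inverse 51 ∉ H, so H is not a subgroup.

No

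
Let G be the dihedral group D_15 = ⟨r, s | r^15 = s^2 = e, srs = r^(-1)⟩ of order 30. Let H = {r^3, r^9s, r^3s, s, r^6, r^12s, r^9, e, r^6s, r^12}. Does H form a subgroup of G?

Yes

|H| = 10 divides |G| = 30, consistent with Lagrange.
H contains the identity, every element's inverse is in H, and H is closed under ·: it is a subgroup.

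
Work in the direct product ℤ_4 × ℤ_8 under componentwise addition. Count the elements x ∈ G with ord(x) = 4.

12

An element (a,b) has order lcm(ord(a), ord(b)); count pairs with lcm equal to 4.
Enumerating gives 12 such elements.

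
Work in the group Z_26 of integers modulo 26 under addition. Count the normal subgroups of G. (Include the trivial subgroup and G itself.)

G is abelian, so every subgroup is normal.
G has 4 subgroups in total, hence 4 normal subgroups.

4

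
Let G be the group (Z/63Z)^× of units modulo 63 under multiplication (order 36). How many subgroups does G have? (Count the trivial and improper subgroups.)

|G| = 36, so by Lagrange every subgroup order divides 36. Divisors: 1, 2, 3, 4, 6, 9, 12, 18, 36.
Subgroups by order — order 1: 1; order 2: 3; order 3: 4; order 4: 1; order 6: 12; order 9: 1; order 12: 4; order 18: 3; order 36: 1.
Total: 1 + 3 + 4 + 1 + 12 + 1 + 4 + 3 + 1 = 30.

30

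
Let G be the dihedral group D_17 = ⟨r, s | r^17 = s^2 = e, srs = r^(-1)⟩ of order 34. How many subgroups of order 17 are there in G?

1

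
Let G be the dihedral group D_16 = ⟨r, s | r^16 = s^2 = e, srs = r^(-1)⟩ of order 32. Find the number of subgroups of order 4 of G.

9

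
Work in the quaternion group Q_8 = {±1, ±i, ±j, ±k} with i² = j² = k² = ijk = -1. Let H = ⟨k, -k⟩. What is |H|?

|⟨k⟩| = 4 and |⟨-k⟩| = 4, so |H| is a multiple of lcm(4, 4) = 4 and divides |G| = 8.
Closing under the operation: H = {1, -1, k, -k}, so |H| = 4.

4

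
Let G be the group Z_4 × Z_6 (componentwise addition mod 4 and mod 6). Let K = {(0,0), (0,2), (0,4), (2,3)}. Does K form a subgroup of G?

No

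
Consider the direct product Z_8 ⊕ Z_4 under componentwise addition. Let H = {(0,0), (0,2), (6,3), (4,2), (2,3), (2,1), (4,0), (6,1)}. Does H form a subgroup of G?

Yes

|H| = 8 divides |G| = 32, consistent with Lagrange.
H contains the identity, every element's inverse is in H, and H is closed under +: it is a subgroup.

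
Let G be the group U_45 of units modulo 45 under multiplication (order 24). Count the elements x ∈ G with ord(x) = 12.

8

The elements of order 12 are: 2, 7, 13, 22, 23, 32, 38, 43.
That's 8.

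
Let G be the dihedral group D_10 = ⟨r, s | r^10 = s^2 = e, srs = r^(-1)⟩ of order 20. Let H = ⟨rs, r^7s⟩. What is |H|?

|⟨rs⟩| = 2 and |⟨r^7s⟩| = 2, so |H| is a multiple of lcm(2, 2) = 2 and divides |G| = 20.
Closing under the operation: H = {e, r^2, r^4, r^6, r^8, rs, r^3s, r^5s, r^7s, r^9s}, so |H| = 10.

10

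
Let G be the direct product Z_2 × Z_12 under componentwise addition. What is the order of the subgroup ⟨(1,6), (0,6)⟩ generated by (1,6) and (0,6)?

4

|⟨(1,6)⟩| = 2 and |⟨(0,6)⟩| = 2, so |H| is a multiple of lcm(2, 2) = 2 and divides |G| = 24.
Closing under the operation: H = {(0,0), (0,6), (1,0), (1,6)}, so |H| = 4.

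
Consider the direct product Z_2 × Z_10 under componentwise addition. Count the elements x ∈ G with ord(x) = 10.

12

An element (a,b) has order lcm(ord(a), ord(b)); count pairs with lcm equal to 10.
Enumerating gives 12 such elements.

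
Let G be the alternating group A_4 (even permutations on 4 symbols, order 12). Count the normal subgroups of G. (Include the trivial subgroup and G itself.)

3

G has 10 subgroups. Checking conjugation-invariance by order — order 1: 1/1 normal; order 2: 0/3 normal; order 3: 0/4 normal; order 4: 1/1 normal; order 12: 1/1 normal.
Total normal subgroups: 3.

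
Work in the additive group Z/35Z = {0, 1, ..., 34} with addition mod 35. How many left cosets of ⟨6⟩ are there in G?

|⟨6⟩| = 35 and |G| = 35.
By Lagrange, [G : H] = |G|/|H| = 35/35 = 1.

1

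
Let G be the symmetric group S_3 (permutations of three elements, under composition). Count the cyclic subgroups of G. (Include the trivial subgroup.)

Group the elements of G by the cyclic subgroup they generate; each cyclic subgroup of order d accounts for φ(d) elements.
Cyclic subgroups by order — order 1: 1; order 2: 3; order 3: 1.
Total: 5.

5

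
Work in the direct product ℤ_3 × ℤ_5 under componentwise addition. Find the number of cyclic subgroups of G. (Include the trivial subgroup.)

A cyclic subgroup of order d is generated by each of its φ(d) elements of order d, so the cyclic subgroups of order d number (#elements of order d)/φ(d).
Cyclic subgroups by order — order 1: 1; order 3: 1; order 5: 1; order 15: 1.
Total: 4.

4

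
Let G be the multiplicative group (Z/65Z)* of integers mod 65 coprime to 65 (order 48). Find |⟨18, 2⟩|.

|⟨18⟩| = 4 and |⟨2⟩| = 12, so |H| is a multiple of lcm(4, 12) = 12 and divides |G| = 48.
Closing under the operation: H = {1, 2, 4, 7, 8, 9, 14, 16, 18, 28, 29, 32, 33, 36, 37, 47, 49, 51, 56, 57, 58, 61, 63, 64}, so |H| = 24.

24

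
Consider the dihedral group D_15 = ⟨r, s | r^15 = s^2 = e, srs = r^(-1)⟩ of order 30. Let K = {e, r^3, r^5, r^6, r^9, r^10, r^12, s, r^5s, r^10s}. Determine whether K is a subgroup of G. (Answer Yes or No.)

Closure fails: s · r^9 = r^6s ∉ K. So K is not a subgroup.

No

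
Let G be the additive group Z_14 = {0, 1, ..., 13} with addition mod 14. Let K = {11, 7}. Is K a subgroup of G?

No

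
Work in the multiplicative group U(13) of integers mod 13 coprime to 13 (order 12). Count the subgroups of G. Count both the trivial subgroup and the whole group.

|G| = 12, so by Lagrange every subgroup order divides 12. Divisors: 1, 2, 3, 4, 6, 12.
Subgroups by order — order 1: 1; order 2: 1; order 3: 1; order 4: 1; order 6: 1; order 12: 1.
Total: 1 + 1 + 1 + 1 + 1 + 1 = 6.

6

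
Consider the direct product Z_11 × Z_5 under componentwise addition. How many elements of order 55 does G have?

40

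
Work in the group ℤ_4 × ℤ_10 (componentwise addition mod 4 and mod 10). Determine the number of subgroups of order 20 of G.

|G| = 40 and 20 | 40, so subgroups of order 20 are possible by Lagrange.
The subgroups of order 20 are: {(0,0), (0,1), (0,2), (0,3), (0,4), (0,5), (0,6), (0,7), (0,8), (0,9), (2,0), (2,1), (2,2), (2,3), (2,4), (2,5), (2,6), (2,7), (2,8), (2,9)}; {(0,0), (0,2), (0,4), (0,6), (0,8), (1,0), (1,2), (1,4), (1,6), (1,8), (2,0), (2,2), (2,4), (2,6), (2,8), (3,0), (3,2), (3,4), (3,6), (3,8)}; {(0,0), (0,2), (0,4), (0,6), (0,8), (1,1), (1,3), (1,5), (1,7), (1,9), (2,0), (2,2), (2,4), (2,6), (2,8), (3,1), (3,3), (3,5), (3,7), (3,9)}.
So G has 3 subgroups of order 20.

3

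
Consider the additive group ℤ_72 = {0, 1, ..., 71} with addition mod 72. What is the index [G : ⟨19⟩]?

|⟨19⟩| = 72 and |G| = 72.
By Lagrange, [G : H] = |G|/|H| = 72/72 = 1.

1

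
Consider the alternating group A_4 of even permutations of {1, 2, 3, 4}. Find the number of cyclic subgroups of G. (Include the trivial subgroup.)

Group the elements of G by the cyclic subgroup they generate; each cyclic subgroup of order d accounts for φ(d) elements.
Cyclic subgroups by order — order 1: 1; order 2: 3; order 3: 4.
Total: 8.

8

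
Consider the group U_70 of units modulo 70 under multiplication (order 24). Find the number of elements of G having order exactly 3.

The elements of order 3 are: 11, 51.
That's 2.

2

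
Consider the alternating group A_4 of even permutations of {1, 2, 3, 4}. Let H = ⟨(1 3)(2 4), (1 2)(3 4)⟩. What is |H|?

|⟨(1 3)(2 4)⟩| = 2 and |⟨(1 2)(3 4)⟩| = 2, so |H| is a multiple of lcm(2, 2) = 2 and divides |G| = 12.
Closing under the operation: H = {e, (1 2)(3 4), (1 3)(2 4), (1 4)(2 3)}, so |H| = 4.

4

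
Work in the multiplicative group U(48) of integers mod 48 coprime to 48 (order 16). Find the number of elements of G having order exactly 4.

The elements of order 4 are: 5, 11, 13, 19, 29, 35, 37, 43.
That's 8.

8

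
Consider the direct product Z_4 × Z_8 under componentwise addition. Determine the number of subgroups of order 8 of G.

7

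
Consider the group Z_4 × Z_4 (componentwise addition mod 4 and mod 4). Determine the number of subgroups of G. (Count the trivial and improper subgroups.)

15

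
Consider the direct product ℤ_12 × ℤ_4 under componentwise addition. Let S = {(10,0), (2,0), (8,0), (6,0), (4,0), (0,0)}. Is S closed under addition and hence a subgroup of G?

Yes

|S| = 6 divides |G| = 48, consistent with Lagrange.
S contains the identity, every element's inverse is in S, and S is closed under +: it is a subgroup.
In fact S = ⟨(10,0)⟩.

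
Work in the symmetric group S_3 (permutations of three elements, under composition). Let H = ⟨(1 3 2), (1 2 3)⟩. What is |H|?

3

|⟨(1 3 2)⟩| = 3 and |⟨(1 2 3)⟩| = 3, so |H| is a multiple of lcm(3, 3) = 3 and divides |G| = 6.
Closing under the operation: H = {e, (1 2 3), (1 3 2)}, so |H| = 3.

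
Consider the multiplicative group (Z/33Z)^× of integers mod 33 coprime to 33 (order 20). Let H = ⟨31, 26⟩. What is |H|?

10

|⟨31⟩| = 5 and |⟨26⟩| = 10, so |H| is a multiple of lcm(5, 10) = 10 and divides |G| = 20.
Closing under the operation: H = {1, 4, 5, 14, 16, 20, 23, 25, 26, 31}, so |H| = 10.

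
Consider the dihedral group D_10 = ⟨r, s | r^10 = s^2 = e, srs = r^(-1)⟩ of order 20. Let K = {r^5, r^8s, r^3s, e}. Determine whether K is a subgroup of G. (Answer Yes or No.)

|K| = 4 divides |G| = 20, consistent with Lagrange.
K contains the identity, every element's inverse is in K, and K is closed under ·: it is a subgroup.

Yes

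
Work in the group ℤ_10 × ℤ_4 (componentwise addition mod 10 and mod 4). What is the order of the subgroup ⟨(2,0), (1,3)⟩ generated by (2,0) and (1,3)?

|⟨(2,0)⟩| = 5 and |⟨(1,3)⟩| = 20, so |H| is a multiple of lcm(5, 20) = 20 and divides |G| = 40.
Closing under the operation: H = {(0,0), (0,2), (1,1), (1,3), (2,0), (2,2), (3,1), (3,3), (4,0), (4,2), (5,1), (5,3), (6,0), (6,2), (7,1), (7,3), (8,0), (8,2), (9,1), (9,3)}, so |H| = 20.

20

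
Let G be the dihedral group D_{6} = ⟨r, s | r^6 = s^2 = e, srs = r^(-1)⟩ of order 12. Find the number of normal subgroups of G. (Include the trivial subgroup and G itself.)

7

G has 16 subgroups. Checking conjugation-invariance by order — order 1: 1/1 normal; order 2: 1/7 normal; order 3: 1/1 normal; order 4: 0/3 normal; order 6: 3/3 normal; order 12: 1/1 normal.
Total normal subgroups: 7.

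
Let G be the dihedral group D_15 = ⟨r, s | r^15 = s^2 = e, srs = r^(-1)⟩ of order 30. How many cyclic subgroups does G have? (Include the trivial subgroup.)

19

A cyclic subgroup of order d is generated by each of its φ(d) elements of order d, so the cyclic subgroups of order d number (#elements of order d)/φ(d).
Cyclic subgroups by order — order 1: 1; order 2: 15; order 3: 1; order 5: 1; order 15: 1.
Total: 19.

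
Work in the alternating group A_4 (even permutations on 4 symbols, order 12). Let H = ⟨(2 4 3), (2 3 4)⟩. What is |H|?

|⟨(2 4 3)⟩| = 3 and |⟨(2 3 4)⟩| = 3, so |H| is a multiple of lcm(3, 3) = 3 and divides |G| = 12.
Closing under the operation: H = {e, (2 3 4), (2 4 3)}, so |H| = 3.

3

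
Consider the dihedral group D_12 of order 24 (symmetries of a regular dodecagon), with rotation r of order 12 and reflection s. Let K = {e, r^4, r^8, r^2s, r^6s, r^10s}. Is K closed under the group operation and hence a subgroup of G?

Yes

|K| = 6 divides |G| = 24, consistent with Lagrange.
K contains the identity, every element's inverse is in K, and K is closed under ·: it is a subgroup.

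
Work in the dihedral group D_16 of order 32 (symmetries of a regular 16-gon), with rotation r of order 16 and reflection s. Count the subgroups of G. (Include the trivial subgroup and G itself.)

36

|G| = 32, so by Lagrange every subgroup order divides 32. Divisors: 1, 2, 4, 8, 16, 32.
Subgroups by order — order 1: 1; order 2: 17; order 4: 9; order 8: 5; order 16: 3; order 32: 1.
Total: 1 + 17 + 9 + 5 + 3 + 1 = 36.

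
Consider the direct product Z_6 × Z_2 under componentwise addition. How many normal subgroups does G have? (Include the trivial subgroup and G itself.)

10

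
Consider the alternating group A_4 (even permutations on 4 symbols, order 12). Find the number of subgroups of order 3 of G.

|G| = 12 and 3 | 12, so subgroups of order 3 are possible by Lagrange.
The subgroups of order 3 are: {e, (1 2 3), (1 3 2)}; {e, (1 2 4), (1 4 2)}; {e, (1 3 4), (1 4 3)}; {e, (2 3 4), (2 4 3)}.
So G has 4 subgroups of order 3.

4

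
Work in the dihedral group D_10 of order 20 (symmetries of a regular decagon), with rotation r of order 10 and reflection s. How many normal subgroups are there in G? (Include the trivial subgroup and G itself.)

7

G has 22 subgroups. Checking conjugation-invariance by order — order 1: 1/1 normal; order 2: 1/11 normal; order 4: 0/5 normal; order 5: 1/1 normal; order 10: 3/3 normal; order 20: 1/1 normal.
Total normal subgroups: 7.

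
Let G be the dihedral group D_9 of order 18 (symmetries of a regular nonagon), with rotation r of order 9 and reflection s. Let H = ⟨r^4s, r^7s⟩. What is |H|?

6

|⟨r^4s⟩| = 2 and |⟨r^7s⟩| = 2, so |H| is a multiple of lcm(2, 2) = 2 and divides |G| = 18.
Closing under the operation: H = {e, r^3, r^6, rs, r^4s, r^7s}, so |H| = 6.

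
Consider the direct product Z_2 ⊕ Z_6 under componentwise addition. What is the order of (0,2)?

3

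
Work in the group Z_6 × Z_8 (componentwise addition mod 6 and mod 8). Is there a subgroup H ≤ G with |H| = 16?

Yes

16 | 48. A subgroup of order 16 is {(0,0), (0,1), (0,2), (0,3), (0,4), (0,5), (0,6), (0,7), (3,0), (3,1), (3,2), (3,3), (3,4), (3,5), (3,6), (3,7)}.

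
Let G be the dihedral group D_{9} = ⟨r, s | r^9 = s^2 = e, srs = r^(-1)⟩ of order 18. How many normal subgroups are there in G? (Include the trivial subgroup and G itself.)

4

G has 16 subgroups. Checking conjugation-invariance by order — order 1: 1/1 normal; order 2: 0/9 normal; order 3: 1/1 normal; order 6: 0/3 normal; order 9: 1/1 normal; order 18: 1/1 normal.
Total normal subgroups: 4.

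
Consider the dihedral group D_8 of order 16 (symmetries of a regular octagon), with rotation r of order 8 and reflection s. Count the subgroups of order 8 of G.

3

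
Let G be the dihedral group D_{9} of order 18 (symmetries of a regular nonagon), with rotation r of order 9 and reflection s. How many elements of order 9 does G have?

6

The elements of order 9 are: r, r^2, r^4, r^5, r^7, r^8.
That's 6.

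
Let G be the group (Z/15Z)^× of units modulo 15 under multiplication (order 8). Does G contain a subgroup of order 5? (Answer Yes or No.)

No

5 does not divide |G| = 8, so by Lagrange no subgroup of order 5 exists.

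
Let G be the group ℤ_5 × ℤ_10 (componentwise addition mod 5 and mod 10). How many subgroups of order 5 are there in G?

|G| = 50 and 5 | 50, so subgroups of order 5 are possible by Lagrange.
The subgroups of order 5 are: {(0,0), (0,2), (0,4), (0,6), (0,8)}; {(0,0), (1,0), (2,0), (3,0), (4,0)}; {(0,0), (1,2), (2,4), (3,6), (4,8)}; {(0,0), (1,4), (2,8), (3,2), (4,6)}; … (6 in all).
So G has 6 subgroups of order 5.

6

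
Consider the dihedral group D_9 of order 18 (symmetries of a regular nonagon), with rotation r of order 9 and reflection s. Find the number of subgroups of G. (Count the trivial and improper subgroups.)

16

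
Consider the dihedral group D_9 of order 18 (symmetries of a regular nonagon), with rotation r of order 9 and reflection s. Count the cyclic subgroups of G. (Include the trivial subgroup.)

Each element a generates a cyclic subgroup ⟨a⟩; distinct elements may generate the same one (a cyclic group of order d has φ(d) generators).
Cyclic subgroups by order — order 1: 1; order 2: 9; order 3: 1; order 9: 1.
Total: 12.

12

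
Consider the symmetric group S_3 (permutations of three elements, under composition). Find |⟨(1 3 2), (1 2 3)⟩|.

3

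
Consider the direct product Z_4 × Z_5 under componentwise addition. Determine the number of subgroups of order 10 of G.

1

|G| = 20 and 10 | 20, so subgroups of order 10 are possible by Lagrange.
The subgroups of order 10 are: {(0,0), (0,1), (0,2), (0,3), (0,4), (2,0), (2,1), (2,2), (2,3), (2,4)}.
So G has 1 subgroup of order 10.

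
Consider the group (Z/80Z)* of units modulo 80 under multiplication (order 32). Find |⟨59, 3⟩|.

16

|⟨59⟩| = 4 and |⟨3⟩| = 4, so |H| is a multiple of lcm(4, 4) = 4 and divides |G| = 32.
Closing under the operation: H = {1, 3, 9, 11, 17, 19, 27, 33, 41, 43, 49, 51, 57, 59, 67, 73}, so |H| = 16.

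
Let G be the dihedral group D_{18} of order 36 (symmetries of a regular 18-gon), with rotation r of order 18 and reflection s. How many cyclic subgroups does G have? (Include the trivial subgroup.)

24

Each element a generates a cyclic subgroup ⟨a⟩; distinct elements may generate the same one (a cyclic group of order d has φ(d) generators).
Cyclic subgroups by order — order 1: 1; order 2: 19; order 3: 1; order 6: 1; order 9: 1; order 18: 1.
Total: 24.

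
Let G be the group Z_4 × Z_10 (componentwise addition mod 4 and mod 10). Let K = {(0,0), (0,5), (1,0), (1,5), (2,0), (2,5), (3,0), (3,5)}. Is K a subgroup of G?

|K| = 8 divides |G| = 40, consistent with Lagrange.
K contains the identity, every element's inverse is in K, and K is closed under +: it is a subgroup.

Yes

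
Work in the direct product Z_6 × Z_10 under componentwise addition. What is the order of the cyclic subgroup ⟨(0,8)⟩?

The order of (0,8) in Z_6 × Z_10 is lcm(ord(0) in Z_6, ord(8) in Z_10).
ord(0) = 1 and ord(8) = 5, so |⟨(0,8)⟩| = lcm(1, 5) = 5.

5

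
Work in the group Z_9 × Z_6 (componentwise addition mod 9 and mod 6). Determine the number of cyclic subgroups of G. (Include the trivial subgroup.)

16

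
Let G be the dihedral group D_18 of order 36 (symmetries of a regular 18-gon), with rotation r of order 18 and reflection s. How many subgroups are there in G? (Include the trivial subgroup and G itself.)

45

|G| = 36, so by Lagrange every subgroup order divides 36. Divisors: 1, 2, 3, 4, 6, 9, 12, 18, 36.
Subgroups by order — order 1: 1; order 2: 19; order 3: 1; order 4: 9; order 6: 7; order 9: 1; order 12: 3; order 18: 3; order 36: 1.
Total: 1 + 19 + 1 + 9 + 7 + 1 + 3 + 3 + 1 = 45.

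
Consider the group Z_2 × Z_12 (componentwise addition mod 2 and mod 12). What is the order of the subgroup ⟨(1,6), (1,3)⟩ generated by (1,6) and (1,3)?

|⟨(1,6)⟩| = 2 and |⟨(1,3)⟩| = 4, so |H| is a multiple of lcm(2, 4) = 4 and divides |G| = 24.
Closing under the operation: H = {(0,0), (0,3), (0,6), (0,9), (1,0), (1,3), (1,6), (1,9)}, so |H| = 8.

8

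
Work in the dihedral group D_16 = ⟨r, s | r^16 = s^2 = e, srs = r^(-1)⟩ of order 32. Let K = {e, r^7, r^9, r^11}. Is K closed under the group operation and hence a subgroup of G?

r^11 ∈ K but its inverse r^5 ∉ K, so K is not a subgroup.

No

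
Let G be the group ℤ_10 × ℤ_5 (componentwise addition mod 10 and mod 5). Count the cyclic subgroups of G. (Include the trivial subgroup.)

14

Each element a generates a cyclic subgroup ⟨a⟩; distinct elements may generate the same one (a cyclic group of order d has φ(d) generators).
Cyclic subgroups by order — order 1: 1; order 2: 1; order 5: 6; order 10: 6.
Total: 14.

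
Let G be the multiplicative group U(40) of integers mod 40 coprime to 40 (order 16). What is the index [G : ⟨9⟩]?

8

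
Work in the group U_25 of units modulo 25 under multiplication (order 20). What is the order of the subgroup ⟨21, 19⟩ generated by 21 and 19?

10

|⟨21⟩| = 5 and |⟨19⟩| = 10, so |H| is a multiple of lcm(5, 10) = 10 and divides |G| = 20.
Closing under the operation: H = {1, 4, 6, 9, 11, 14, 16, 19, 21, 24}, so |H| = 10.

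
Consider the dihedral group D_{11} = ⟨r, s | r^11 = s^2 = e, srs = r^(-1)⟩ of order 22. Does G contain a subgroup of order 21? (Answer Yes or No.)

21 does not divide |G| = 22, so by Lagrange no subgroup of order 21 exists.

No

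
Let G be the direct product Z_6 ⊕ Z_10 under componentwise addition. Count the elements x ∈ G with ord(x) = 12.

An element (a,b) has order lcm(ord(a), ord(b)); count pairs with lcm equal to 12.
Enumerating gives 0 such elements.

0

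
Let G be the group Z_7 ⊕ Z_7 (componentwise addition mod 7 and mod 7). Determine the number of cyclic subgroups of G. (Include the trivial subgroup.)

9

Group the elements of G by the cyclic subgroup they generate; each cyclic subgroup of order d accounts for φ(d) elements.
Cyclic subgroups by order — order 1: 1; order 7: 8.
Total: 9.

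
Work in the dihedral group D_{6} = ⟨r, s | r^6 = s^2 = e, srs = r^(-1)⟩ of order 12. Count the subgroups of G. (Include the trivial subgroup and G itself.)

16

|G| = 12, so by Lagrange every subgroup order divides 12. Divisors: 1, 2, 3, 4, 6, 12.
Subgroups by order — order 1: 1; order 2: 7; order 3: 1; order 4: 3; order 6: 3; order 12: 1.
Total: 1 + 7 + 1 + 3 + 3 + 1 = 16.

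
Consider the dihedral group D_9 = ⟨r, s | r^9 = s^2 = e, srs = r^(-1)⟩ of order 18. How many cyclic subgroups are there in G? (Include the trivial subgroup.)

12

A cyclic subgroup of order d is generated by each of its φ(d) elements of order d, so the cyclic subgroups of order d number (#elements of order d)/φ(d).
Cyclic subgroups by order — order 1: 1; order 2: 9; order 3: 1; order 9: 1.
Total: 12.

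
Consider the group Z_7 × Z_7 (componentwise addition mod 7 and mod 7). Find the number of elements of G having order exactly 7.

48

An element (a,b) has order lcm(ord(a), ord(b)); count pairs with lcm equal to 7.
Enumerating gives 48 such elements.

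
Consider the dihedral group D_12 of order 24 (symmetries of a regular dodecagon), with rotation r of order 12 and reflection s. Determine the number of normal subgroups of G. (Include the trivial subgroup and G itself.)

G has 34 subgroups. Checking conjugation-invariance by order — order 1: 1/1 normal; order 2: 1/13 normal; order 3: 1/1 normal; order 4: 1/7 normal; order 6: 1/5 normal; order 8: 0/3 normal; order 12: 3/3 normal; order 24: 1/1 normal.
Total normal subgroups: 9.

9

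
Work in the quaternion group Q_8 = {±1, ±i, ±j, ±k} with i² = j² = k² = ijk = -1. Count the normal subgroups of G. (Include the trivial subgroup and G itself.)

G has 6 subgroups. Checking conjugation-invariance by order — order 1: 1/1 normal; order 2: 1/1 normal; order 4: 3/3 normal; order 8: 1/1 normal.
Total normal subgroups: 6.

6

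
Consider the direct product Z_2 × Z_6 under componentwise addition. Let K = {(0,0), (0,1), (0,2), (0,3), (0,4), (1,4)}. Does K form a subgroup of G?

No

(0,1) ∈ K but its inverse (0,5) ∉ K, so K is not a subgroup.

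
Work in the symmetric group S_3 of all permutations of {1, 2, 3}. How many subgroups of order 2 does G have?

|G| = 6 and 2 | 6, so subgroups of order 2 are possible by Lagrange.
The subgroups of order 2 are: {e, (1 2)}; {e, (1 3)}; {e, (2 3)}.
So G has 3 subgroups of order 2.

3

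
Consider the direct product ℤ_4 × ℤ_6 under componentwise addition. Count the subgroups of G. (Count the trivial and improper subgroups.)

16

|G| = 24, so by Lagrange every subgroup order divides 24. Divisors: 1, 2, 3, 4, 6, 8, 12, 24.
Subgroups by order — order 1: 1; order 2: 3; order 3: 1; order 4: 3; order 6: 3; order 8: 1; order 12: 3; order 24: 1.
Total: 1 + 3 + 1 + 3 + 3 + 1 + 3 + 1 = 16.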